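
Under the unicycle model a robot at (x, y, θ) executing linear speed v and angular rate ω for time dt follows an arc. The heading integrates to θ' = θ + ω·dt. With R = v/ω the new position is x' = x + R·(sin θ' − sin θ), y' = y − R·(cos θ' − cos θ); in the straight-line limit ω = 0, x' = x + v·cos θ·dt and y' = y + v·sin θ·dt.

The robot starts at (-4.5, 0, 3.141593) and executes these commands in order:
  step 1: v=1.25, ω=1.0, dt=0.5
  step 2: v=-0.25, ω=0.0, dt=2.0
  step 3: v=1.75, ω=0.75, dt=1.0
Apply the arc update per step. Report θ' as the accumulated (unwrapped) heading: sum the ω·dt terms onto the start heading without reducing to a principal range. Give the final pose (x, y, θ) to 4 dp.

(-5.7561, -1.2252, 4.3916)

step 1: θ'=3.6416 (R=1.2500) → pose (-5.0993, -0.1530, 3.6416)
step 2: θ'=3.6416 (straight) → pose (-4.6605, 0.0867, 3.6416)
step 3: θ'=4.3916 (R=2.3333) → pose (-5.7561, -1.2252, 4.3916)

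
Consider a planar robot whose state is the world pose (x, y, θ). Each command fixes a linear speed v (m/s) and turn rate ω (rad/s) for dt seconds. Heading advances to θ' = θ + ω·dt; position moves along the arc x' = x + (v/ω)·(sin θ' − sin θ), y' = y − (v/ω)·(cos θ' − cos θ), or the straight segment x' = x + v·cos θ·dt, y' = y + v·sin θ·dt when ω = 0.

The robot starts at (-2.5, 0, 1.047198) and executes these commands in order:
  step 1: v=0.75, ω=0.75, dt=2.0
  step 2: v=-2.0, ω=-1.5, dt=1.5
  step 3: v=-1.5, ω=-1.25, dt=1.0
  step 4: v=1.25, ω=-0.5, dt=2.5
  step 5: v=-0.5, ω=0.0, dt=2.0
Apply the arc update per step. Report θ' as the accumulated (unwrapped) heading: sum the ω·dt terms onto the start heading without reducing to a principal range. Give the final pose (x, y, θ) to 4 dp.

step 1: θ'=2.5472 (R=1.0000) → pose (-2.8060, 1.3285, 2.5472)
step 2: θ'=0.2972 (R=1.3333) → pose (-3.1622, -1.0510, 0.2972)
step 3: θ'=-0.9528 (R=1.2000) → pose (-4.4917, -0.5989, -0.9528)
step 4: θ'=-2.2028 (R=-2.5000) → pose (-4.5122, -3.5243, -2.2028)
step 5: θ'=-2.2028 (straight) → pose (-3.9214, -2.7175, -2.2028)

(-3.9214, -2.7175, -2.2028)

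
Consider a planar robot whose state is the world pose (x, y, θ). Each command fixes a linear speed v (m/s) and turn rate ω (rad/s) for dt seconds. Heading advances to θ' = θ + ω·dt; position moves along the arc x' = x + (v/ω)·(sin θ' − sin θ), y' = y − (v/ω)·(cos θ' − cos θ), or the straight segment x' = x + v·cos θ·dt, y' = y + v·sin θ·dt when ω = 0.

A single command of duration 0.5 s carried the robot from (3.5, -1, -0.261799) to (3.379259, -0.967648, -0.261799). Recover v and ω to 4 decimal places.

v = -0.2500, ω = 0.0000

Δθ = -0.261799 − -0.261799 = 0.000000
ω = Δθ/dt = 0.000000/0.5 = 0.0000
ω = 0 → v = (Δx·cos θ + Δy·sin θ)/dt = -0.2500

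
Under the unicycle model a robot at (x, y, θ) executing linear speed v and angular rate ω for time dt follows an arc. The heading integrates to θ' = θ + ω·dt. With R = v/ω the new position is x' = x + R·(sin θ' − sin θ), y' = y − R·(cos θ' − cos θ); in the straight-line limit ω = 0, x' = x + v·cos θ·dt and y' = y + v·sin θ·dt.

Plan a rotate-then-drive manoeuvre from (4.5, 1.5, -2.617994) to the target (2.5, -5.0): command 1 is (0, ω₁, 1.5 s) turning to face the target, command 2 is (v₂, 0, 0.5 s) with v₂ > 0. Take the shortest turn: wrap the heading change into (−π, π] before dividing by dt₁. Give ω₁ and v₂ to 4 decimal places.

heading to target = atan2(-5−1.5, 2.5−4.5) = -1.8693
Δθ = wrap(-1.8693 − -2.6180) = 0.7487; ω₁ = Δθ/dt₁ = 0.4991
distance = √((2.5−4.5)² + (-5−1.5)²) = 6.8007; v₂ = distance/dt₂ = 13.6015

ω₁ = 0.4991, v₂ = 13.6015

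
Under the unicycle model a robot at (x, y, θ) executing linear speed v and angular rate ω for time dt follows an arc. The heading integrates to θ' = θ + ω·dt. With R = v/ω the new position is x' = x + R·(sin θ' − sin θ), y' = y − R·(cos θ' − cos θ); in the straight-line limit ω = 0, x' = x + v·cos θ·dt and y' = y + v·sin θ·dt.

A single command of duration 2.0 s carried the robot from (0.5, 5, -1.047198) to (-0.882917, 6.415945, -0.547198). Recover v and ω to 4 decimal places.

v = -1.0000, ω = 0.2500

Δθ = -0.547198 − -1.047198 = 0.500000
ω = Δθ/dt = 0.500000/2.0 = 0.2500
R = −Δy/(cos θ' − cos θ) = -4.0000
v = R·ω = -4.0000·0.2500 = -1.0000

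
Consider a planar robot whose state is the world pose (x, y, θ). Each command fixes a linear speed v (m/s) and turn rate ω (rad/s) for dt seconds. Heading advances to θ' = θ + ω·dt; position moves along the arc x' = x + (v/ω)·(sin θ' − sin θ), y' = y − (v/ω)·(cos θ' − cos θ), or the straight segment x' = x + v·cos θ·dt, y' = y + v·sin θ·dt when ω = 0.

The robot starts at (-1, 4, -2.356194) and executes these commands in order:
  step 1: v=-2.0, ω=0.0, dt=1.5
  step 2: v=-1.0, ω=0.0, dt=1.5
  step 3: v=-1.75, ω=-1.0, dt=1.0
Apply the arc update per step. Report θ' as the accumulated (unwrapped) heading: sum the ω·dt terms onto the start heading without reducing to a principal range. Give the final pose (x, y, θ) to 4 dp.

step 1: θ'=-2.3562 (straight) → pose (1.1213, 6.1213, -2.3562)
step 2: θ'=-2.3562 (straight) → pose (2.1820, 7.1820, -2.3562)
step 3: θ'=-3.3562 (R=1.7500) → pose (3.7921, 7.6544, -3.3562)

(3.7921, 7.6544, -3.3562)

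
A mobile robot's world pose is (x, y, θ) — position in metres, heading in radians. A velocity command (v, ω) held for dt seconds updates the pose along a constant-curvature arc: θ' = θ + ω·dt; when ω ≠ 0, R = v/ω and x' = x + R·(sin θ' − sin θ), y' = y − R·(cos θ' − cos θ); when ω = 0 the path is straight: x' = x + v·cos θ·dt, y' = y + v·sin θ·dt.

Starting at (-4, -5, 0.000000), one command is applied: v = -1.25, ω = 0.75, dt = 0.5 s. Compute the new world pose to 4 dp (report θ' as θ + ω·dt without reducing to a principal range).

θ' = 0.0000 + 0.75·0.5 = 0.3750
R = v/ω = -1.25/0.75 = -1.6667
x' = -4 + -1.6667·(sin 0.3750 − sin 0.0000) = -4.6105
y' = -5 − -1.6667·(cos 0.3750 − cos 0.0000) = -5.1158

(-4.6105, -5.1158, 0.3750)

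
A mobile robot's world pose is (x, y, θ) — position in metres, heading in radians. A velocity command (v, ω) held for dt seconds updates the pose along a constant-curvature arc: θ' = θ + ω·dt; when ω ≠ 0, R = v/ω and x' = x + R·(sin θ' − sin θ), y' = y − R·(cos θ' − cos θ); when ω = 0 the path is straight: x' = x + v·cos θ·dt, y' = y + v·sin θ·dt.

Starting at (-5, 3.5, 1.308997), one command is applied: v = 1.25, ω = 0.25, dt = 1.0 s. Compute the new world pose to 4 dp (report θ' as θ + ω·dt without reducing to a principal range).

(-4.8300, 4.7351, 1.5590)

θ' = 1.3090 + 0.25·1.0 = 1.5590
R = v/ω = 1.25/0.25 = 5.0000
x' = -5 + 5.0000·(sin 1.5590 − sin 1.3090) = -4.8300
y' = 3.5 − 5.0000·(cos 1.5590 − cos 1.3090) = 4.7351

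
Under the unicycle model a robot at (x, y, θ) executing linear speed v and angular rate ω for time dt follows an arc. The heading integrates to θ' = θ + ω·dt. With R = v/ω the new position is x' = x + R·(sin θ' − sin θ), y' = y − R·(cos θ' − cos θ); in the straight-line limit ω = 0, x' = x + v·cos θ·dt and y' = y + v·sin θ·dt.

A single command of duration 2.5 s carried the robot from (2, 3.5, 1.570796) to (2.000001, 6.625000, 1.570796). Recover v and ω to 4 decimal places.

Δθ = 1.570796 − 1.570796 = 0.000000
ω = Δθ/dt = 0.000000/2.5 = 0.0000
ω = 0 → v = (Δx·cos θ + Δy·sin θ)/dt = 1.2500

v = 1.2500, ω = 0.0000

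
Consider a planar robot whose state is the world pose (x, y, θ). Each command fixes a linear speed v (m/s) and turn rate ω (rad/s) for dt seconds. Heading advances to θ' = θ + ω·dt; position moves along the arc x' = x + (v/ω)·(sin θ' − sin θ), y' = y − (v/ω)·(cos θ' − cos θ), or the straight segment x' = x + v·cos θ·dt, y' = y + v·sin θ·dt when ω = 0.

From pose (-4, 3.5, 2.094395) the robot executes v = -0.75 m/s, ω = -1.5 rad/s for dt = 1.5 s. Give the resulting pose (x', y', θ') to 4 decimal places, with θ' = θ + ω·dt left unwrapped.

(-4.5105, 2.7560, -0.1556)

θ' = 2.0944 + -1.5·1.5 = -0.1556
R = v/ω = -0.75/-1.5 = 0.5000
x' = -4 + 0.5000·(sin -0.1556 − sin 2.0944) = -4.5105
y' = 3.5 − 0.5000·(cos -0.1556 − cos 2.0944) = 2.7560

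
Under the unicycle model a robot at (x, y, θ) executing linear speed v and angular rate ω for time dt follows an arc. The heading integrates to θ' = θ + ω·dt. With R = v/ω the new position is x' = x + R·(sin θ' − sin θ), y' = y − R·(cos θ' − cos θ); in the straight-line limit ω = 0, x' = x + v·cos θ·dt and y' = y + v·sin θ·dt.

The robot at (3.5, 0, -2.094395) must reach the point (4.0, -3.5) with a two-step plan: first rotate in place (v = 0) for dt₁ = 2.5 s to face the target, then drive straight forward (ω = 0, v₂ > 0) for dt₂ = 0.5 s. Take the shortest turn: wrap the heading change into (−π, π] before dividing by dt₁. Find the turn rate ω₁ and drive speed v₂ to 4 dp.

heading to target = atan2(-3.5−0, 4−3.5) = -1.4289
Δθ = wrap(-1.4289 − -2.0944) = 0.6655; ω₁ = Δθ/dt₁ = 0.2662
distance = √((4−3.5)² + (-3.5−0)²) = 3.5355; v₂ = distance/dt₂ = 7.0711

ω₁ = 0.2662, v₂ = 7.0711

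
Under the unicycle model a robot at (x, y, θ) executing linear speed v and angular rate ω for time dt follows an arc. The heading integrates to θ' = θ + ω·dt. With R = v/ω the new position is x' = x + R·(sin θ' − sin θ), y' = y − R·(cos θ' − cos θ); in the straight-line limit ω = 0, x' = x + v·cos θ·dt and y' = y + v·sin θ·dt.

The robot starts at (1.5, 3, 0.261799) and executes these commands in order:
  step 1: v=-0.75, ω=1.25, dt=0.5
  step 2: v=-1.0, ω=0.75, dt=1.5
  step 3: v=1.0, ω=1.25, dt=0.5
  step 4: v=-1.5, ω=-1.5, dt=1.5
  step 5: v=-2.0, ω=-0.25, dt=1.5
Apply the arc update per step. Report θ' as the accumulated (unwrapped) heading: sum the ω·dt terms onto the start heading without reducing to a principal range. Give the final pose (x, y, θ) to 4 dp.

(-2.3485, -0.6452, 0.0118)

step 1: θ'=0.8868 (R=-0.6000) → pose (1.1903, 2.7996, 0.8868)
step 2: θ'=2.0118 (R=-1.3333) → pose (1.0179, 1.3879, 2.0118)
step 3: θ'=2.6368 (R=0.8000) → pose (0.6813, 1.7467, 2.6368)
step 4: θ'=0.3868 (R=1.0000) → pose (0.5749, -0.0547, 0.3868)
step 5: θ'=0.0118 (R=8.0000) → pose (-2.3485, -0.6452, 0.0118)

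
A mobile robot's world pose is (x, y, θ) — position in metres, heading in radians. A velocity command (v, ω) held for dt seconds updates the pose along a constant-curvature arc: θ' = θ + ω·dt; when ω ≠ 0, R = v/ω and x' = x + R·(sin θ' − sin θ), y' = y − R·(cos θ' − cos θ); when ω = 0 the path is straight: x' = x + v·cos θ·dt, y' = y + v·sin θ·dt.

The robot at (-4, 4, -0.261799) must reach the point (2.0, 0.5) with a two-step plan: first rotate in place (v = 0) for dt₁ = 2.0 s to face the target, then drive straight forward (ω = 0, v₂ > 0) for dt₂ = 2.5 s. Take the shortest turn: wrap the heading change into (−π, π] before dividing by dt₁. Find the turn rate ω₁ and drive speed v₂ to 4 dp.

heading to target = atan2(0.5−4, 2−-4) = -0.5281
Δθ = wrap(-0.5281 − -0.2618) = -0.2663; ω₁ = Δθ/dt₁ = -0.1331
distance = √((2−-4)² + (0.5−4)²) = 6.9462; v₂ = distance/dt₂ = 2.7785

ω₁ = -0.1331, v₂ = 2.7785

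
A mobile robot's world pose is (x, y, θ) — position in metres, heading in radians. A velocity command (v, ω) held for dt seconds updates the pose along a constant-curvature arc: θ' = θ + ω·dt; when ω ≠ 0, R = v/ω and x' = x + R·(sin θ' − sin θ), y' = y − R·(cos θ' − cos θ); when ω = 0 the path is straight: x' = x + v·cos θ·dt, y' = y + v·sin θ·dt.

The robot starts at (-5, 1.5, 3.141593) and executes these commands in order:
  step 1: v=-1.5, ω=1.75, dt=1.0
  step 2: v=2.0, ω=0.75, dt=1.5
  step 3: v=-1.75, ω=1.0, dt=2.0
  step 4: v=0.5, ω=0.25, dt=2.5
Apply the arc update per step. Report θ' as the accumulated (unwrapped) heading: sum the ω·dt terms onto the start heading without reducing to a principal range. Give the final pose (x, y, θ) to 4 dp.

(-4.9856, -0.4652, 8.6416)

step 1: θ'=4.8916 (R=-0.8571) → pose (-4.1566, 2.5099, 4.8916)
step 2: θ'=6.0166 (R=2.6667) → pose (-2.2351, 0.4128, 6.0166)
step 3: θ'=8.0166 (R=-1.7500) → pose (-4.4231, -1.5587, 8.0166)
step 4: θ'=8.6416 (R=2.0000) → pose (-4.9856, -0.4652, 8.6416)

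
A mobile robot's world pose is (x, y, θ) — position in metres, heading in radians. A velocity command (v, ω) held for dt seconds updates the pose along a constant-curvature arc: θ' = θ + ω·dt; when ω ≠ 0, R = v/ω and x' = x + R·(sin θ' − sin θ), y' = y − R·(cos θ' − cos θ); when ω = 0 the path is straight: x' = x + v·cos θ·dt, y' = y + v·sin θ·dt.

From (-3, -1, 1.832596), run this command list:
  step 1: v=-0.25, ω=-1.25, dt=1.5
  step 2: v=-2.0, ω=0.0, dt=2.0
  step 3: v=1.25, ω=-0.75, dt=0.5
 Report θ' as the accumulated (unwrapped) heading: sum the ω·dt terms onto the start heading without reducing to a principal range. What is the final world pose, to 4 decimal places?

(-6.5931, -1.2236, -0.4174)

step 1: θ'=-0.0424 (R=0.2000) → pose (-3.2017, -1.2516, -0.0424)
step 2: θ'=-0.0424 (straight) → pose (-7.1981, -1.0820, -0.0424)
step 3: θ'=-0.4174 (R=-1.6667) → pose (-6.5931, -1.2236, -0.4174)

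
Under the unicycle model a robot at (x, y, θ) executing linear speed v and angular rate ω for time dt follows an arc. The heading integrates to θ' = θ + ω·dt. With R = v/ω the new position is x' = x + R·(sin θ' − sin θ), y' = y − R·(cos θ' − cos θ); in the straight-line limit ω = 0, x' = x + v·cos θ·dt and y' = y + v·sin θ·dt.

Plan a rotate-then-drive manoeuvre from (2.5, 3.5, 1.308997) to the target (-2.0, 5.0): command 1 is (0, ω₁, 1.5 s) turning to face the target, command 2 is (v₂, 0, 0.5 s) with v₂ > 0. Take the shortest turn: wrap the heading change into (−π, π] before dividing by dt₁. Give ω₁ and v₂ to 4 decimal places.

heading to target = atan2(5−3.5, -2−2.5) = 2.8198
Δθ = wrap(2.8198 − 1.3090) = 1.5108; ω₁ = Δθ/dt₁ = 1.0072
distance = √((-2−2.5)² + (5−3.5)²) = 4.7434; v₂ = distance/dt₂ = 9.4868

ω₁ = 1.0072, v₂ = 9.4868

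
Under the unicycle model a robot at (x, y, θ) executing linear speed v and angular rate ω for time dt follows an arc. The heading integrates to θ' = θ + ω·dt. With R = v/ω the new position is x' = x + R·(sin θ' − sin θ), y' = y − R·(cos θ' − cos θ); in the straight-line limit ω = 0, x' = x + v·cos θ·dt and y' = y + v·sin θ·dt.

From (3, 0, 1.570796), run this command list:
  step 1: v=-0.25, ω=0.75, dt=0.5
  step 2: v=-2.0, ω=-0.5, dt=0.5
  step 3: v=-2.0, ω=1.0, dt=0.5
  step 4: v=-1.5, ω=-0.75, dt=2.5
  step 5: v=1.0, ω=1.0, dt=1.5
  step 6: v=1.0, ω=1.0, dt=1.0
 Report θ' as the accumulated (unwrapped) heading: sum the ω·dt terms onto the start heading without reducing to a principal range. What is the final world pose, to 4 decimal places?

(2.6411, -3.1795, 2.8208)

step 1: θ'=1.9458 (R=-0.3333) → pose (3.0232, -0.1221, 1.9458)
step 2: θ'=1.6958 (R=4.0000) → pose (3.2699, -1.0885, 1.6958)
step 3: θ'=2.1958 (R=-2.0000) → pose (3.6324, -2.0093, 2.1958)
step 4: θ'=0.3208 (R=2.0000) → pose (2.6411, -5.0775, 0.3208)
step 5: θ'=1.8208 (R=1.0000) → pose (3.2947, -3.8811, 1.8208)
step 6: θ'=2.8208 (R=1.0000) → pose (2.6411, -3.1795, 2.8208)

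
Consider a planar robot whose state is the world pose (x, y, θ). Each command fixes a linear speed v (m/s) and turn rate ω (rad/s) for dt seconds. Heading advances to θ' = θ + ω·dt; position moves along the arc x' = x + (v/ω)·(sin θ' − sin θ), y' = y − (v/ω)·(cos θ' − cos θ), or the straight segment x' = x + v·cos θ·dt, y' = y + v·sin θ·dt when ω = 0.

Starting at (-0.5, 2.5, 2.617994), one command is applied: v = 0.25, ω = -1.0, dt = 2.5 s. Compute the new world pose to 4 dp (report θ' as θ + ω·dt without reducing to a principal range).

θ' = 2.6180 + -1.0·2.5 = 0.1180
R = v/ω = 0.25/-1.0 = -0.2500
x' = -0.5 + -0.2500·(sin 0.1180 − sin 2.6180) = -0.4044
y' = 2.5 − -0.2500·(cos 0.1180 − cos 2.6180) = 2.9648

(-0.4044, 2.9648, 0.1180)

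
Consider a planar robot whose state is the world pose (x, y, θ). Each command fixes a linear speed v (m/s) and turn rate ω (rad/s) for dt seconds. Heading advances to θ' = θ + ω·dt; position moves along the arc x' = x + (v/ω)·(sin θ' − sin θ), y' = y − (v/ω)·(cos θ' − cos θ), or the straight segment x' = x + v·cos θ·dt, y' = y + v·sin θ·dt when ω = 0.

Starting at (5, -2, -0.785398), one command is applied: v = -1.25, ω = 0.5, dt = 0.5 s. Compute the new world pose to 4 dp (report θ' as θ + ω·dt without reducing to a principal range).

(4.5077, -1.6176, -0.5354)

θ' = -0.7854 + 0.5·0.5 = -0.5354
R = v/ω = -1.25/0.5 = -2.5000
x' = 5 + -2.5000·(sin -0.5354 − sin -0.7854) = 4.5077
y' = -2 − -2.5000·(cos -0.5354 − cos -0.7854) = -1.6176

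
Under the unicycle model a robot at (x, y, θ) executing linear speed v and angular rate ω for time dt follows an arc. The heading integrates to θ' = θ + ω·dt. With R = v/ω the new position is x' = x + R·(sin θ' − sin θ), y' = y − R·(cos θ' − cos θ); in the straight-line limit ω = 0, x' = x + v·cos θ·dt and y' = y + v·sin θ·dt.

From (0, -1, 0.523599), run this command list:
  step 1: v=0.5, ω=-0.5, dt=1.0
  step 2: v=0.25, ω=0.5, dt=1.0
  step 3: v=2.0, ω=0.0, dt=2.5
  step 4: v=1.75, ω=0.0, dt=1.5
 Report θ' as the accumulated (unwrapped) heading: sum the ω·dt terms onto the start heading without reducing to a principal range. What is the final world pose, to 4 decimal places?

(7.3180, 3.0130, 0.5236)

step 1: θ'=0.0236 (R=-1.0000) → pose (0.4764, -0.8663, 0.0236)
step 2: θ'=0.5236 (R=0.5000) → pose (0.7146, -0.7995, 0.5236)
step 3: θ'=0.5236 (straight) → pose (5.0447, 1.7005, 0.5236)
step 4: θ'=0.5236 (straight) → pose (7.3180, 3.0130, 0.5236)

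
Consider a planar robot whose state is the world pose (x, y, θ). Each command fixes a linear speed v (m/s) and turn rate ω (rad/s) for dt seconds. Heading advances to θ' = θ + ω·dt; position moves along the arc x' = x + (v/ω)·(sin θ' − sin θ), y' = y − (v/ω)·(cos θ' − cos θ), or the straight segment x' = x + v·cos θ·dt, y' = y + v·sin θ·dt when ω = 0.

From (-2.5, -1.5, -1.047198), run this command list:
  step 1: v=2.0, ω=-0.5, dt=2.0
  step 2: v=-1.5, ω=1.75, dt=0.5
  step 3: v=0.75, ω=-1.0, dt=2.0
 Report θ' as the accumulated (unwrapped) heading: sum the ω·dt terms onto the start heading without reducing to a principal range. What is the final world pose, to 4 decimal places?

(-3.0954, -5.6493, -3.1722)

step 1: θ'=-2.0472 (R=-4.0000) → pose (-2.4095, -5.3343, -2.0472)
step 2: θ'=-1.1722 (R=-0.8571) → pose (-2.3813, -4.6086, -1.1722)
step 3: θ'=-3.1722 (R=-0.7500) → pose (-3.0954, -5.6493, -3.1722)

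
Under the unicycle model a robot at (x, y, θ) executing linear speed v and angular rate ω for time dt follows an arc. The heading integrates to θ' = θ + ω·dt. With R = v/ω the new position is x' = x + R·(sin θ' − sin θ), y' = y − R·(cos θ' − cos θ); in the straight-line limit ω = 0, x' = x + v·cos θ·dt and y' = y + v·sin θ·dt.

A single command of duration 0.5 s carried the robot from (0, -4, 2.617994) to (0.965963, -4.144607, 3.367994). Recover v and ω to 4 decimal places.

Δθ = 3.367994 − 2.617994 = 0.750000
ω = Δθ/dt = 0.750000/0.5 = 1.5000
R = Δx/(sin θ' − sin θ) = -1.3333
v = R·ω = -1.3333·1.5000 = -2.0000

v = -2.0000, ω = 1.5000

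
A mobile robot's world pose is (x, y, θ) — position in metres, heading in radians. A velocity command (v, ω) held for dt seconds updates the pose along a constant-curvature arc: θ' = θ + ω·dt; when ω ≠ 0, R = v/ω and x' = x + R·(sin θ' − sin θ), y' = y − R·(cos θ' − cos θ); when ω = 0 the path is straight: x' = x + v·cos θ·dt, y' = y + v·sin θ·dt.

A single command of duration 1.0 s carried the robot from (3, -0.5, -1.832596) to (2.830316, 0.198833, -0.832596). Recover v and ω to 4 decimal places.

v = -0.7500, ω = 1.0000

Δθ = -0.832596 − -1.832596 = 1.000000
ω = Δθ/dt = 1.000000/1.0 = 1.0000
R = −Δy/(cos θ' − cos θ) = -0.7500
v = R·ω = -0.7500·1.0000 = -0.7500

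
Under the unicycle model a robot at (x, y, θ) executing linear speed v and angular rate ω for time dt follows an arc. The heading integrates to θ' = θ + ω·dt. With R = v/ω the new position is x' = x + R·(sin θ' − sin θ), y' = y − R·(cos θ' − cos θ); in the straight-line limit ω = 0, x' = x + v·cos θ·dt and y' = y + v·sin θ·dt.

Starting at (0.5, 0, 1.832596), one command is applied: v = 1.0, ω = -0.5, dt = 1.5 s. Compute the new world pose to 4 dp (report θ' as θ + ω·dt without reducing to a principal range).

(0.6655, 1.4557, 1.0826)

θ' = 1.8326 + -0.5·1.5 = 1.0826
R = v/ω = 1.0/-0.5 = -2.0000
x' = 0.5 + -2.0000·(sin 1.0826 − sin 1.8326) = 0.6655
y' = 0 − -2.0000·(cos 1.0826 − cos 1.8326) = 1.4557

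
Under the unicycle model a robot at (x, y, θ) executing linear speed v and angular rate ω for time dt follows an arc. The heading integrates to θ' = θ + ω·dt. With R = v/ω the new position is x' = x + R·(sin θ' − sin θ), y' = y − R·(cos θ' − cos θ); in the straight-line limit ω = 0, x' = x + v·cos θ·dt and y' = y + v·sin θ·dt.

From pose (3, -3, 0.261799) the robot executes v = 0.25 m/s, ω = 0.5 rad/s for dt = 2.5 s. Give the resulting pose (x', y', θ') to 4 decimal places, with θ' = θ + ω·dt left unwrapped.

(3.3697, -2.5465, 1.5118)

θ' = 0.2618 + 0.5·2.5 = 1.5118
R = v/ω = 0.25/0.5 = 0.5000
x' = 3 + 0.5000·(sin 1.5118 − sin 0.2618) = 3.3697
y' = -3 − 0.5000·(cos 1.5118 − cos 0.2618) = -2.5465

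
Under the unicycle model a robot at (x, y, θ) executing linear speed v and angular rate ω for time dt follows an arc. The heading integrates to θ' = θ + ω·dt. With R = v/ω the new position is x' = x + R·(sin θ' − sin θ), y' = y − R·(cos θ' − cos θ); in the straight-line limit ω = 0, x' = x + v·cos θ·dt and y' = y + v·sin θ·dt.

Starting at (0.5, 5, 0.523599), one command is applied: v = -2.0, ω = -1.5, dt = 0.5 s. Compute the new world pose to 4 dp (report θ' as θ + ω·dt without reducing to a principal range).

θ' = 0.5236 + -1.5·0.5 = -0.2264
R = v/ω = -2.0/-1.5 = 1.3333
x' = 0.5 + 1.3333·(sin -0.2264 − sin 0.5236) = -0.4660
y' = 5 − 1.3333·(cos -0.2264 − cos 0.5236) = 4.8554

(-0.4660, 4.8554, -0.2264)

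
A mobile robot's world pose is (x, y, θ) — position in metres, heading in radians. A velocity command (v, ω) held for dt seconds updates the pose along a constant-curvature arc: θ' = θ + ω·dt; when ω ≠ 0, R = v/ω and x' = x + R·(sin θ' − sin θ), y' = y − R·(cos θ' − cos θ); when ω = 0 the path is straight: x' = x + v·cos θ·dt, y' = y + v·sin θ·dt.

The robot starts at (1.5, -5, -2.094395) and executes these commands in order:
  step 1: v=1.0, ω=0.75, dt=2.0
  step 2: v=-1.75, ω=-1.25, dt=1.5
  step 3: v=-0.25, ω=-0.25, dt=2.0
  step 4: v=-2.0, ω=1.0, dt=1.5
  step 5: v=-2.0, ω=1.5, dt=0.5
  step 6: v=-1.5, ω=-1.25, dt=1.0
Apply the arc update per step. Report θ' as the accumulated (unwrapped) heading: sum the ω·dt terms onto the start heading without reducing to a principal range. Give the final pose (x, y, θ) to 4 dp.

step 1: θ'=-0.5944 (R=1.3333) → pose (1.9080, -6.7713, -0.5944)
step 2: θ'=-2.4694 (R=1.4000) → pose (1.8202, -4.5160, -2.4694)
step 3: θ'=-2.9694 (R=1.0000) → pose (2.2716, -4.3132, -2.9694)
step 4: θ'=-1.4694 (R=-2.0000) → pose (3.9186, -2.1404, -1.4694)
step 5: θ'=-0.7194 (R=-1.3333) → pose (3.4707, -1.2724, -0.7194)
step 6: θ'=-1.9694 (R=1.2000) → pose (3.1555, 0.0960, -1.9694)

(3.1555, 0.0960, -1.9694)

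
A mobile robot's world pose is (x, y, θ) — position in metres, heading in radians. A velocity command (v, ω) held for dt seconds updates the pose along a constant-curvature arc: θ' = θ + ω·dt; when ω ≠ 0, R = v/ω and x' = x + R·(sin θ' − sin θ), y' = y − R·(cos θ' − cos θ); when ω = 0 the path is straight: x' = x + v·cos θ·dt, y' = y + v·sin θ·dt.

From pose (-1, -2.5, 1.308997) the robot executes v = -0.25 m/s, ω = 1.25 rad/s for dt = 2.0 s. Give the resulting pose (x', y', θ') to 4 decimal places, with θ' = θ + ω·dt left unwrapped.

θ' = 1.3090 + 1.25·2.0 = 3.8090
R = v/ω = -0.25/1.25 = -0.2000
x' = -1 + -0.2000·(sin 3.8090 − sin 1.3090) = -0.6830
y' = -2.5 − -0.2000·(cos 3.8090 − cos 1.3090) = -2.7088

(-0.6830, -2.7088, 3.8090)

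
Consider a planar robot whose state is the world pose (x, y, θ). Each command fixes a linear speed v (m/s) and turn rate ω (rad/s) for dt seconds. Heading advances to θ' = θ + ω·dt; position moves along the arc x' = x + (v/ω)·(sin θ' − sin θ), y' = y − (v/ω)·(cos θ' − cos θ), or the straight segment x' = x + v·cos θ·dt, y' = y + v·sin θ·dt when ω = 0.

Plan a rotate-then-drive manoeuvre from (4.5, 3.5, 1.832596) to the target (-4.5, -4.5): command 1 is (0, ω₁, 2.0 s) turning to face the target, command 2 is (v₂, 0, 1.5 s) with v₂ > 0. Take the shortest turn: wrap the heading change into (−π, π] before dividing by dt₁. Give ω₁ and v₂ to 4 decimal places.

heading to target = atan2(-4.5−3.5, -4.5−4.5) = -2.4150
Δθ = wrap(-2.4150 − 1.8326) = 2.0356; ω₁ = Δθ/dt₁ = 1.0178
distance = √((-4.5−4.5)² + (-4.5−3.5)²) = 12.0416; v₂ = distance/dt₂ = 8.0277

ω₁ = 1.0178, v₂ = 8.0277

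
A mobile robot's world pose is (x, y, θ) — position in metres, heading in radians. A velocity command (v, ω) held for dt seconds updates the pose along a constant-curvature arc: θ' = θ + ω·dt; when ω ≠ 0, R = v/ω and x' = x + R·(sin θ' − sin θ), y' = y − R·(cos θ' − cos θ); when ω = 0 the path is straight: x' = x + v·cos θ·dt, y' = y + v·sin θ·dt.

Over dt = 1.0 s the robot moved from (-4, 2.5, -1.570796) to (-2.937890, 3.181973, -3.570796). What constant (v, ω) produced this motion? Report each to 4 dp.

Δθ = -3.570796 − -1.570796 = -2.000000
ω = Δθ/dt = -2.000000/1.0 = -2.0000
R = Δx/(sin θ' − sin θ) = 0.7500
v = R·ω = 0.7500·-2.0000 = -1.5000

v = -1.5000, ω = -2.0000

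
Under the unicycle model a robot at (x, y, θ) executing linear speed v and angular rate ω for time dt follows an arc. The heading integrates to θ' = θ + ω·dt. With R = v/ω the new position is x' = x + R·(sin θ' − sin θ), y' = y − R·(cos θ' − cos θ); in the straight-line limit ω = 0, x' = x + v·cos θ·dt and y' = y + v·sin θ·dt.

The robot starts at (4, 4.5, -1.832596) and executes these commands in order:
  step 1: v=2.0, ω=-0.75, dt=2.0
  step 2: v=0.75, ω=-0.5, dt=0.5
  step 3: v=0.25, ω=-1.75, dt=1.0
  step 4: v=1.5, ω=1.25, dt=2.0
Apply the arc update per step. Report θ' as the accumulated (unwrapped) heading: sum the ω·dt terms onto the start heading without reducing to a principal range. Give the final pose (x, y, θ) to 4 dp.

step 1: θ'=-3.3326 (R=-2.6667) → pose (0.9179, 2.5720, -3.3326)
step 2: θ'=-3.5826 (R=-1.5000) → pose (0.5624, 2.6882, -3.5826)
step 3: θ'=-5.3326 (R=-0.1429) → pose (0.5072, 2.9005, -5.3326)
step 4: θ'=-2.8326 (R=1.2000) → pose (-0.8343, 4.7411, -2.8326)

(-0.8343, 4.7411, -2.8326)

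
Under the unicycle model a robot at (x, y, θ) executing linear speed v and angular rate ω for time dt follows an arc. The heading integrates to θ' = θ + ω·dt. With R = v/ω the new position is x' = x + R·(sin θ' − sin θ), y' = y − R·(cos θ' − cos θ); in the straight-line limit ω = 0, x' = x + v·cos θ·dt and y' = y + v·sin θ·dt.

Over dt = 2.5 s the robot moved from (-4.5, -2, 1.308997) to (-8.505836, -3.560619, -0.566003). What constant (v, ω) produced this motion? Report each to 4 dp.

Δθ = -0.566003 − 1.308997 = -1.875000
ω = Δθ/dt = -1.875000/2.5 = -0.7500
R = Δx/(sin θ' − sin θ) = 2.6667
v = R·ω = 2.6667·-0.7500 = -2.0000

v = -2.0000, ω = -0.7500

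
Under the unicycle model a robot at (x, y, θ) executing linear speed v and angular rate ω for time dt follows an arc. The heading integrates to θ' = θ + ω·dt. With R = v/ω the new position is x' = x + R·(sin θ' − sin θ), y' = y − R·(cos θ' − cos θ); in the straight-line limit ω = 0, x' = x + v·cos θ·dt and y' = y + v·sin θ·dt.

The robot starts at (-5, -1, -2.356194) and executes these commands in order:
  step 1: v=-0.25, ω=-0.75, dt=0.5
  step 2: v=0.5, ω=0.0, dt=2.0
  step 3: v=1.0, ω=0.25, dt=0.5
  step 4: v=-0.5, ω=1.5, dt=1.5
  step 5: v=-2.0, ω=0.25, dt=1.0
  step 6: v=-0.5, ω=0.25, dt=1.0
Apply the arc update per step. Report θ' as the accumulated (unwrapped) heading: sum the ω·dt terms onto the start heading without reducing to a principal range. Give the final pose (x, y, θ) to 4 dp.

step 1: θ'=-2.7312 (R=0.3333) → pose (-4.8973, -0.9300, -2.7312)
step 2: θ'=-2.7312 (straight) → pose (-5.8143, -1.3290, -2.7312)
step 3: θ'=-2.6062 (R=4.0000) → pose (-6.2591, -1.5566, -2.6062)
step 4: θ'=-0.3562 (R=-0.3333) → pose (-6.3129, -0.9575, -0.3562)
step 5: θ'=-0.1062 (R=-8.0000) → pose (-8.2546, -0.5004, -0.1062)
step 6: θ'=0.1438 (R=-2.0000) → pose (-8.7532, -0.5098, 0.1438)

(-8.7532, -0.5098, 0.1438)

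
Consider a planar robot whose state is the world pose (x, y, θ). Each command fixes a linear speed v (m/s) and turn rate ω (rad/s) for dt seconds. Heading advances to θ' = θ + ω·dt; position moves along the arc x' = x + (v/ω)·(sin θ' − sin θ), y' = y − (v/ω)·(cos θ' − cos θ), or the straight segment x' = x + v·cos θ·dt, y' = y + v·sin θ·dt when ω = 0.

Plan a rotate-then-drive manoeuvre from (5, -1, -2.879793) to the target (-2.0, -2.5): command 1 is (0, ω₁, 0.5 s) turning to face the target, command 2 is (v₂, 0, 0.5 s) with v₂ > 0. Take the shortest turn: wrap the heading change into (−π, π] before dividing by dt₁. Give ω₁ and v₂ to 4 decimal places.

ω₁ = -0.1014, v₂ = 14.3178

heading to target = atan2(-2.5−-1, -2−5) = -2.9305
Δθ = wrap(-2.9305 − -2.8798) = -0.0507; ω₁ = Δθ/dt₁ = -0.1014
distance = √((-2−5)² + (-2.5−-1)²) = 7.1589; v₂ = distance/dt₂ = 14.3178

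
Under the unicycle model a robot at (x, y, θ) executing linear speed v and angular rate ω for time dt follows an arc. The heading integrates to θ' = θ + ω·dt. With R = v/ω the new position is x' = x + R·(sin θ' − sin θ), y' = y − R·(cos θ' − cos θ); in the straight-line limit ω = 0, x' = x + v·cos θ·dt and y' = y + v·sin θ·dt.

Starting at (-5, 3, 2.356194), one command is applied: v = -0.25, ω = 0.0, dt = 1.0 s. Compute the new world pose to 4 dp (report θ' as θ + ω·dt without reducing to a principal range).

(-4.8232, 2.8232, 2.3562)

θ' = 2.3562 + 0.0·1.0 = 2.3562
ω = 0 → straight: x' = -5 + -0.25·cos(2.3562)·1.0 = -4.8232
y' = 3 + -0.25·sin(2.3562)·1.0 = 2.8232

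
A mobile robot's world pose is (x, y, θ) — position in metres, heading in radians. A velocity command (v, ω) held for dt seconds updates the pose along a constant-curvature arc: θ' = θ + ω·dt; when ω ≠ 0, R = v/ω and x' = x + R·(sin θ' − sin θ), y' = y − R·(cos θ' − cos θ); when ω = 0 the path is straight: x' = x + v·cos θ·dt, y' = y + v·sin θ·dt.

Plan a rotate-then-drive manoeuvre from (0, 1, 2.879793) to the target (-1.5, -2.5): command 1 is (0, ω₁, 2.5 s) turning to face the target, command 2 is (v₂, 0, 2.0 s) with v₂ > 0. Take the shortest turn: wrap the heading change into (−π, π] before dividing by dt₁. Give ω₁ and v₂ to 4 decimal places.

ω₁ = 0.5711, v₂ = 1.9039

heading to target = atan2(-2.5−1, -1.5−0) = -1.9757
Δθ = wrap(-1.9757 − 2.8798) = 1.4277; ω₁ = Δθ/dt₁ = 0.5711
distance = √((-1.5−0)² + (-2.5−1)²) = 3.8079; v₂ = distance/dt₂ = 1.9039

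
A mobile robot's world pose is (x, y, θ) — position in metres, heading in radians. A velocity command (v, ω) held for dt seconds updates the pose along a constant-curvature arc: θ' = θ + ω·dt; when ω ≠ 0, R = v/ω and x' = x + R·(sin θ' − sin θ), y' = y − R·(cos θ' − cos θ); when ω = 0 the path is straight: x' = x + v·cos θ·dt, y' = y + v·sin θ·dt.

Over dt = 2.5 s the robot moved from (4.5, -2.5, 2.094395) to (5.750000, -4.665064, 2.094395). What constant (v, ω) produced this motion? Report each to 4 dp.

v = -1.0000, ω = 0.0000

Δθ = 2.094395 − 2.094395 = 0.000000
ω = Δθ/dt = 0.000000/2.5 = 0.0000
ω = 0 → v = (Δx·cos θ + Δy·sin θ)/dt = -1.0000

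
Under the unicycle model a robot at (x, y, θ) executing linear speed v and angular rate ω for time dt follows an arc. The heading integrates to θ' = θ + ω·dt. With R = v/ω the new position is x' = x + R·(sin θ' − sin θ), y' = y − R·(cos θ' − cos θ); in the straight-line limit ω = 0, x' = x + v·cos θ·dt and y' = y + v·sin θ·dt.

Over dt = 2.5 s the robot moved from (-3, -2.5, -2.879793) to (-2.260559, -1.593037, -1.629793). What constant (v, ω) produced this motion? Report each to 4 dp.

Δθ = -1.629793 − -2.879793 = 1.250000
ω = Δθ/dt = 1.250000/2.5 = 0.5000
R = −Δy/(cos θ' − cos θ) = -1.0000
v = R·ω = -1.0000·0.5000 = -0.5000

v = -0.5000, ω = 0.5000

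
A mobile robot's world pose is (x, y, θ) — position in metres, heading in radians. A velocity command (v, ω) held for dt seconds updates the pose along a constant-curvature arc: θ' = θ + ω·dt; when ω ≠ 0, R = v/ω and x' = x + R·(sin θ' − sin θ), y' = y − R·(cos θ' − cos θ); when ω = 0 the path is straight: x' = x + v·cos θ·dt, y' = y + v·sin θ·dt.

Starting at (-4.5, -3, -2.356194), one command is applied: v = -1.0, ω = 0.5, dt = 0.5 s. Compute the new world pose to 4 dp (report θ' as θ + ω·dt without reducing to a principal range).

θ' = -2.3562 + 0.5·0.5 = -2.1062
R = v/ω = -1.0/0.5 = -2.0000
x' = -4.5 + -2.0000·(sin -2.1062 − sin -2.3562) = -4.1941
y' = -3 − -2.0000·(cos -2.1062 − cos -2.3562) = -2.6062

(-4.1941, -2.6062, -2.1062)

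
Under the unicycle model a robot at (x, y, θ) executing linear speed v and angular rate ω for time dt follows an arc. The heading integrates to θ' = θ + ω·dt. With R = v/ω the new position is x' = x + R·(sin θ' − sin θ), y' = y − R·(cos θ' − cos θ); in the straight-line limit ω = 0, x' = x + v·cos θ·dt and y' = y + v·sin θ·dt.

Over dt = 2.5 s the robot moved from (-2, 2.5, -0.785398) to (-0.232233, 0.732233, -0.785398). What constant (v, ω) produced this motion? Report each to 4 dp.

v = 1.0000, ω = 0.0000

Δθ = -0.785398 − -0.785398 = 0.000000
ω = Δθ/dt = 0.000000/2.5 = 0.0000
ω = 0 → v = (Δx·cos θ + Δy·sin θ)/dt = 1.0000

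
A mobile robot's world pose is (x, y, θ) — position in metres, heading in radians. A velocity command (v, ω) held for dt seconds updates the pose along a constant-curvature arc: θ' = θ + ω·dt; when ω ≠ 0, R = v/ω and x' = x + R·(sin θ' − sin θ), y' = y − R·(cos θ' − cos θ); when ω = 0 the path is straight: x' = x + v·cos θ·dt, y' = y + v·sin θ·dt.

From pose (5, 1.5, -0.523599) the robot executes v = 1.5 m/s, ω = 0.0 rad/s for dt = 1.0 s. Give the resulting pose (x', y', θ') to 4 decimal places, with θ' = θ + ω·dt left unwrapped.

(6.2990, 0.7500, -0.5236)

θ' = -0.5236 + 0.0·1.0 = -0.5236
ω = 0 → straight: x' = 5 + 1.5·cos(-0.5236)·1.0 = 6.2990
y' = 1.5 + 1.5·sin(-0.5236)·1.0 = 0.7500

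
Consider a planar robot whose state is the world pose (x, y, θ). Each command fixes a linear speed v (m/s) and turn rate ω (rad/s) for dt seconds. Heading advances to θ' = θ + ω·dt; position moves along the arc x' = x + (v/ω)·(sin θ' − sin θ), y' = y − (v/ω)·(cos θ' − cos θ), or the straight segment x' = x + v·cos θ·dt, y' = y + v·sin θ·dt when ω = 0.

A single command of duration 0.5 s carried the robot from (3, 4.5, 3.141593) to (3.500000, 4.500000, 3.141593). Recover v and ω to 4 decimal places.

v = -1.0000, ω = 0.0000

Δθ = 3.141593 − 3.141593 = 0.000000
ω = Δθ/dt = 0.000000/0.5 = 0.0000
ω = 0 → v = (Δx·cos θ + Δy·sin θ)/dt = -1.0000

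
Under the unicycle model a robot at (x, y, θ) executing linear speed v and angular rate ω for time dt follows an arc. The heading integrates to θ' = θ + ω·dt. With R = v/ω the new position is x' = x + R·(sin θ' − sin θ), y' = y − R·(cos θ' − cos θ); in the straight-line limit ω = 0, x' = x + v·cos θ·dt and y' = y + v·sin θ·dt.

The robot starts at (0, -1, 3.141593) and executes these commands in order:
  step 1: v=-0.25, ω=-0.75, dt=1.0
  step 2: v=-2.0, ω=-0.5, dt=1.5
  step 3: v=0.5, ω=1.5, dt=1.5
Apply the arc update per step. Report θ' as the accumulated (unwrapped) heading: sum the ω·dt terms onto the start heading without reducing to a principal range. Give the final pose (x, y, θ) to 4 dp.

(0.9309, -3.5129, 3.8916)

step 1: θ'=2.3916 (R=0.3333) → pose (0.2272, -1.0894, 2.3916)
step 2: θ'=1.6416 (R=4.0000) → pose (1.4906, -3.7332, 1.6416)
step 3: θ'=3.8916 (R=0.3333) → pose (0.9309, -3.5129, 3.8916)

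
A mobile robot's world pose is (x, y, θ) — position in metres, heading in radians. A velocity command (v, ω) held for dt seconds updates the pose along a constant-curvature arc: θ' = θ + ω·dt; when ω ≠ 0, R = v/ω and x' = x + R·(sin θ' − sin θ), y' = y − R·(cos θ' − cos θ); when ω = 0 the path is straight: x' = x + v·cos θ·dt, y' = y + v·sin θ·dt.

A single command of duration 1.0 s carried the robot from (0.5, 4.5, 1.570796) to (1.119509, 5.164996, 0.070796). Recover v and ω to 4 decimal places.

v = 1.0000, ω = -1.5000

Δθ = 0.070796 − 1.570796 = -1.500000
ω = Δθ/dt = -1.500000/1.0 = -1.5000
R = −Δy/(cos θ' − cos θ) = -0.6667
v = R·ω = -0.6667·-1.5000 = 1.0000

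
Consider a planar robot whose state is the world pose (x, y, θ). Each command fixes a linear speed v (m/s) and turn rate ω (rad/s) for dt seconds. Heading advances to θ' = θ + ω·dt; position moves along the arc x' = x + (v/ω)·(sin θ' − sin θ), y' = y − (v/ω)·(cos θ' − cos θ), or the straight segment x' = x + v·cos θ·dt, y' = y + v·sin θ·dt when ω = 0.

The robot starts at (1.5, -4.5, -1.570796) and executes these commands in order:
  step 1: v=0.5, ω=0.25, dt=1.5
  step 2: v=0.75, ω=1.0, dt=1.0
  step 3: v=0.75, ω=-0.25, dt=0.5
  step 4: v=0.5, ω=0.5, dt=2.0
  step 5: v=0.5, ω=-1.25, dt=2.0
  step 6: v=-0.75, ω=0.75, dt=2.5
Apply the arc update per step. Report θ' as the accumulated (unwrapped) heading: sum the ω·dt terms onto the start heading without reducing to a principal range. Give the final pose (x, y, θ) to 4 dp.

(3.1125, -4.7826, 0.0542)

step 1: θ'=-1.1958 (R=2.0000) → pose (1.6390, -5.2325, -1.1958)
step 2: θ'=-0.1958 (R=0.7500) → pose (2.1910, -5.6935, -0.1958)
step 3: θ'=-0.3208 (R=-3.0000) → pose (2.5533, -5.7892, -0.3208)
step 4: θ'=0.6792 (R=1.0000) → pose (3.4968, -5.6183, 0.6792)
step 5: θ'=-1.8208 (R=-0.4000) → pose (4.1356, -6.0285, -1.8208)
step 6: θ'=0.0542 (R=-1.0000) → pose (3.1125, -4.7826, 0.0542)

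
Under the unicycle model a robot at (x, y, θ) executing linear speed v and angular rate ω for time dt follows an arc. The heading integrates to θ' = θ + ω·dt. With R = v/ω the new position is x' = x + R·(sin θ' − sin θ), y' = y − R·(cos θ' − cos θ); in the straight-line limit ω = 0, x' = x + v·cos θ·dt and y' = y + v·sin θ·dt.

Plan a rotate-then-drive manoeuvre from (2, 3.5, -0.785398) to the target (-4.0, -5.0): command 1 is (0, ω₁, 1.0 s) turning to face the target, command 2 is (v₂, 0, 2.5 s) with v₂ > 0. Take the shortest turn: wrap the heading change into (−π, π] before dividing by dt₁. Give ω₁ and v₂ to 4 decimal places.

ω₁ = -1.4001, v₂ = 4.1617

heading to target = atan2(-5−3.5, -4−2) = -2.1855
Δθ = wrap(-2.1855 − -0.7854) = -1.4001; ω₁ = Δθ/dt₁ = -1.4001
distance = √((-4−2)² + (-5−3.5)²) = 10.4043; v₂ = distance/dt₂ = 4.1617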